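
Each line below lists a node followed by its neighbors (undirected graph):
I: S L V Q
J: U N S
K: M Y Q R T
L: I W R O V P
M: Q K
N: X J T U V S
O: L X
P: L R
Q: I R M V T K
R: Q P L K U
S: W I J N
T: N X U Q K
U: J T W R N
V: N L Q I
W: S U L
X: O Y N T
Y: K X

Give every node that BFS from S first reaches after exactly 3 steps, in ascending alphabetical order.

K, M, O, P, R, Y

Level 0: S
Level 1: I, J, N, W
Level 2: L, Q, T, U, V, X
Level 3: K, M, O, P, R, Y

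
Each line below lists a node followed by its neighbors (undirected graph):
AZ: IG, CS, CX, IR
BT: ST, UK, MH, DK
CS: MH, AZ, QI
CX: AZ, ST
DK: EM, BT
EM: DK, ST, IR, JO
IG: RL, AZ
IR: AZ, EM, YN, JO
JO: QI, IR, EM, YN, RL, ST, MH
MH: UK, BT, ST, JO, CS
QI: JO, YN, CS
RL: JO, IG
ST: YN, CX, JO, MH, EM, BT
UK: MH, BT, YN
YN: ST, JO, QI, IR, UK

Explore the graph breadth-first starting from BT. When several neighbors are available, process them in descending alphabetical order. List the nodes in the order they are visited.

BT, UK, ST, MH, DK, YN, JO, EM, CX, CS, QI, IR, RL, AZ, IG

Visit BT; enqueue UK, ST, MH, DK → queue [UK, ST, MH, DK]
Visit UK; enqueue YN → queue [ST, MH, DK, YN]
Visit ST; enqueue JO, EM, CX → queue [MH, DK, YN, JO, EM, CX]
Visit MH; enqueue CS → queue [DK, YN, JO, EM, CX, CS]
Visit DK → queue [YN, JO, EM, CX, CS]
Visit YN; enqueue QI, IR → queue [JO, EM, CX, CS, QI, IR]
Visit JO; enqueue RL → queue [EM, CX, CS, QI, IR, RL]
Visit EM → queue [CX, CS, QI, IR, RL]
Visit CX; enqueue AZ → queue [CS, QI, IR, RL, AZ]
Visit CS → queue [QI, IR, RL, AZ]
Visit QI → queue [IR, RL, AZ]
Visit IR → queue [RL, AZ]
Visit RL; enqueue IG → queue [AZ, IG]
Visit AZ → queue [IG]
Visit IG → queue []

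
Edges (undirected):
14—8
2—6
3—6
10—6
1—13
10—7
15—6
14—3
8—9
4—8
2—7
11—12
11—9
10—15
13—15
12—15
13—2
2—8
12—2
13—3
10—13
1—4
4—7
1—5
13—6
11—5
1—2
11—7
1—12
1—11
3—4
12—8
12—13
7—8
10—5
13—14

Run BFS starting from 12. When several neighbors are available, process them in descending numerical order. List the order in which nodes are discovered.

Visit 12; enqueue 15, 13, 11, 8, 2, 1 → queue [15, 13, 11, 8, 2, 1]
Visit 15; enqueue 10, 6 → queue [13, 11, 8, 2, 1, 10, 6]
Visit 13; enqueue 14, 3 → queue [11, 8, 2, 1, 10, 6, 14, 3]
Visit 11; enqueue 9, 7, 5 → queue [8, 2, 1, 10, 6, 14, 3, 9, 7, 5]
Visit 8; enqueue 4 → queue [2, 1, 10, 6, 14, 3, 9, 7, 5, 4]
Visit 2 → queue [1, 10, 6, 14, 3, 9, 7, 5, 4]
Visit 1 → queue [10, 6, 14, 3, 9, 7, 5, 4]
Visit 10 → queue [6, 14, 3, 9, 7, 5, 4]
Visit 6 → queue [14, 3, 9, 7, 5, 4]
Visit 14 → queue [3, 9, 7, 5, 4]
Visit 3 → queue [9, 7, 5, 4]
Visit 9 → queue [7, 5, 4]
Visit 7 → queue [5, 4]
Visit 5 → queue [4]
Visit 4 → queue []

12 -> 15 -> 13 -> 11 -> 8 -> 2 -> 1 -> 10 -> 6 -> 14 -> 3 -> 9 -> 7 -> 5 -> 4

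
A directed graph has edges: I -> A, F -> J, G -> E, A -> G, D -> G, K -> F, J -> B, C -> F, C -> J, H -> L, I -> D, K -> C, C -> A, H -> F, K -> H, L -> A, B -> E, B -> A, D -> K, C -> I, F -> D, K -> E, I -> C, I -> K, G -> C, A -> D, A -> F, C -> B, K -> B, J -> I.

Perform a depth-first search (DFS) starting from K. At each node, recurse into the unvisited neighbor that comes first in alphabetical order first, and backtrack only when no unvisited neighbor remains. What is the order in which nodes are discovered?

K B A D G C F J I E H L

Visit K
K → B
B → A
A → D
D → G
G → C
C → F
F → J
J → I
G → E
K → H
H → L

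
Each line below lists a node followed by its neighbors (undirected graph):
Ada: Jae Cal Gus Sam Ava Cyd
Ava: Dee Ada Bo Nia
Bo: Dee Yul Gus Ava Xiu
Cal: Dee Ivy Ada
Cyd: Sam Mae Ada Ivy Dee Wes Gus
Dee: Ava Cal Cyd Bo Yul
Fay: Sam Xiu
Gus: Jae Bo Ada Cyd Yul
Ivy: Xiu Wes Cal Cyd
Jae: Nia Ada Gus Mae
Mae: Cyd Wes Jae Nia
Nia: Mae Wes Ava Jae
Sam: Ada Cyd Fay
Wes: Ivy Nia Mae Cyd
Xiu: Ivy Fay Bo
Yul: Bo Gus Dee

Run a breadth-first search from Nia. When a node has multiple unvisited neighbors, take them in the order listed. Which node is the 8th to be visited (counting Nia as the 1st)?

Dee

Visit Nia; enqueue Mae, Wes, Ava, Jae → queue [Mae, Wes, Ava, Jae]
Visit Mae; enqueue Cyd → queue [Wes, Ava, Jae, Cyd]
Visit Wes; enqueue Ivy → queue [Ava, Jae, Cyd, Ivy]
Visit Ava; enqueue Dee, Ada, Bo → queue [Jae, Cyd, Ivy, Dee, Ada, Bo]
Visit Jae; enqueue Gus → queue [Cyd, Ivy, Dee, Ada, Bo, Gus]
Visit Cyd; enqueue Sam → queue [Ivy, Dee, Ada, Bo, Gus, Sam]
Visit Ivy; enqueue Xiu, Cal → queue [Dee, Ada, Bo, Gus, Sam, Xiu, Cal]
Visit Dee; enqueue Yul → queue [Ada, Bo, Gus, Sam, Xiu, Cal, Yul]
Visit Ada → queue [Bo, Gus, Sam, Xiu, Cal, Yul]
Visit Bo → queue [Gus, Sam, Xiu, Cal, Yul]
Visit Gus → queue [Sam, Xiu, Cal, Yul]
Visit Sam; enqueue Fay → queue [Xiu, Cal, Yul, Fay]
Visit Xiu → queue [Cal, Yul, Fay]
Visit Cal → queue [Yul, Fay]
Visit Yul → queue [Fay]
Visit Fay → queue []

Visit order: Nia, Mae, Wes, Ava, Jae, Cyd, Ivy, Dee, Ada, Bo, Gus, Sam, Xiu, Cal, Yul, Fay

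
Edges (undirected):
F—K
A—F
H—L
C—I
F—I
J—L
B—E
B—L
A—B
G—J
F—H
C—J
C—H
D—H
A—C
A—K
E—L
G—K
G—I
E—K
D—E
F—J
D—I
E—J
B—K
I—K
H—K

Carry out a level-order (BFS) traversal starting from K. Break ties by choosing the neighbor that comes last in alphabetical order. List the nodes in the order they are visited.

Visit K; enqueue I, H, G, F, E, B, A → queue [I, H, G, F, E, B, A]
Visit I; enqueue D, C → queue [H, G, F, E, B, A, D, C]
Visit H; enqueue L → queue [G, F, E, B, A, D, C, L]
Visit G; enqueue J → queue [F, E, B, A, D, C, L, J]
Visit F → queue [E, B, A, D, C, L, J]
Visit E → queue [B, A, D, C, L, J]
Visit B → queue [A, D, C, L, J]
Visit A → queue [D, C, L, J]
Visit D → queue [C, L, J]
Visit C → queue [L, J]
Visit L → queue [J]
Visit J → queue []

K, I, H, G, F, E, B, A, D, C, L, J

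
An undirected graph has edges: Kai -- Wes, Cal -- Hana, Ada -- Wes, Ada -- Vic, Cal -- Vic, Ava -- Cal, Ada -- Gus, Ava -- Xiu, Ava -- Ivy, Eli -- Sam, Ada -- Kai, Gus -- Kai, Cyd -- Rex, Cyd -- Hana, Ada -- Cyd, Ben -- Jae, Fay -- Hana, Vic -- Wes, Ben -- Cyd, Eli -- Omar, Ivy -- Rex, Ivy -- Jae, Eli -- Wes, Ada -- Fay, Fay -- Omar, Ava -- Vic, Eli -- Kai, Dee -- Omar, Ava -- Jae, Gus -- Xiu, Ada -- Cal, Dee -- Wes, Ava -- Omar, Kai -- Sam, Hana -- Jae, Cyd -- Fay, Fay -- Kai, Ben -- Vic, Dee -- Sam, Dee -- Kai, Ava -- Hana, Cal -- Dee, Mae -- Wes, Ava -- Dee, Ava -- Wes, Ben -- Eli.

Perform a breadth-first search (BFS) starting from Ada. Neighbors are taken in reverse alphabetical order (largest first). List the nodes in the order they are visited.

Visit Ada; enqueue Wes, Vic, Kai, Gus, Fay, Cyd, Cal → queue [Wes, Vic, Kai, Gus, Fay, Cyd, Cal]
Visit Wes; enqueue Mae, Eli, Dee, Ava → queue [Vic, Kai, Gus, Fay, Cyd, Cal, Mae, Eli, Dee, Ava]
Visit Vic; enqueue Ben → queue [Kai, Gus, Fay, Cyd, Cal, Mae, Eli, Dee, Ava, Ben]
Visit Kai; enqueue Sam → queue [Gus, Fay, Cyd, Cal, Mae, Eli, Dee, Ava, Ben, Sam]
Visit Gus; enqueue Xiu → queue [Fay, Cyd, Cal, Mae, Eli, Dee, Ava, Ben, Sam, Xiu]
Visit Fay; enqueue Omar, Hana → queue [Cyd, Cal, Mae, Eli, Dee, Ava, Ben, Sam, Xiu, Omar, Hana]
Visit Cyd; enqueue Rex → queue [Cal, Mae, Eli, Dee, Ava, Ben, Sam, Xiu, Omar, Hana, Rex]
Visit Cal → queue [Mae, Eli, Dee, Ava, Ben, Sam, Xiu, Omar, Hana, Rex]
Visit Mae → queue [Eli, Dee, Ava, Ben, Sam, Xiu, Omar, Hana, Rex]
Visit Eli → queue [Dee, Ava, Ben, Sam, Xiu, Omar, Hana, Rex]
Visit Dee → queue [Ava, Ben, Sam, Xiu, Omar, Hana, Rex]
Visit Ava; enqueue Jae, Ivy → queue [Ben, Sam, Xiu, Omar, Hana, Rex, Jae, Ivy]
Visit Ben → queue [Sam, Xiu, Omar, Hana, Rex, Jae, Ivy]
Visit Sam → queue [Xiu, Omar, Hana, Rex, Jae, Ivy]
Visit Xiu → queue [Omar, Hana, Rex, Jae, Ivy]
Visit Omar → queue [Hana, Rex, Jae, Ivy]
Visit Hana → queue [Rex, Jae, Ivy]
Visit Rex → queue [Jae, Ivy]
Visit Jae → queue [Ivy]
Visit Ivy → queue []

Ada, Wes, Vic, Kai, Gus, Fay, Cyd, Cal, Mae, Eli, Dee, Ava, Ben, Sam, Xiu, Omar, Hana, Rex, Jae, Ivy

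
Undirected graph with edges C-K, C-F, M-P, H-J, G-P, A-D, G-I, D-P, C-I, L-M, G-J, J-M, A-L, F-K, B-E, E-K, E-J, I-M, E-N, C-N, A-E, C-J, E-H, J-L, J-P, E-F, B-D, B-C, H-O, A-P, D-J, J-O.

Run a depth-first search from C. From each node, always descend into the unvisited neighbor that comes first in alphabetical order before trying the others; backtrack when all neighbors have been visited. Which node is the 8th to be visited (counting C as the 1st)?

H

Visit C
C → B
B → D
D → A
A → E
E → F
F → K
E → H
H → J
J → G
G → I
I → M
M → L
M → P
J → O
E → N

Visit order: C, B, D, A, E, F, K, H, J, G, I, M, L, P, O, N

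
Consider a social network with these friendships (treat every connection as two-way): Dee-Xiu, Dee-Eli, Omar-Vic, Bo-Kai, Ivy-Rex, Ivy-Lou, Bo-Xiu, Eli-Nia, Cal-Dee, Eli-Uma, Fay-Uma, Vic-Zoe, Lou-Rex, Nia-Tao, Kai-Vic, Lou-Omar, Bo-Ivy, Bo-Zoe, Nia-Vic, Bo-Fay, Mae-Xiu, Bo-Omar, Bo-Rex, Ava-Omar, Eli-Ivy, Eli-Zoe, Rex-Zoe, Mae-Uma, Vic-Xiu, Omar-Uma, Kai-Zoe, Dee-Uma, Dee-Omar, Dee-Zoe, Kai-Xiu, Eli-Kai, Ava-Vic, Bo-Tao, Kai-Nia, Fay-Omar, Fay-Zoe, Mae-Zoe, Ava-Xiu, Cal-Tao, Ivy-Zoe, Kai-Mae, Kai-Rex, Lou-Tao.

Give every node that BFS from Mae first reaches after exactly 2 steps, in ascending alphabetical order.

Ava, Bo, Dee, Eli, Fay, Ivy, Nia, Omar, Rex, Vic

Level 0: Mae
Level 1: Kai, Uma, Xiu, Zoe
Level 2: Ava, Bo, Dee, Eli, Fay, Ivy, Nia, Omar, Rex, Vic
Level 3: Cal, Lou, Tao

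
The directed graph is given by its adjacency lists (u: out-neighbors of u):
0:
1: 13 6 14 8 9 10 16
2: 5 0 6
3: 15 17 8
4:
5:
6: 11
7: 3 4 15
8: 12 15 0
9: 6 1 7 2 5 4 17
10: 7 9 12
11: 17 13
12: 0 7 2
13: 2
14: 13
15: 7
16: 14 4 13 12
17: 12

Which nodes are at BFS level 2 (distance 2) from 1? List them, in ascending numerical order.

Level 0: 1
Level 1: 6, 8, 9, 10, 13, 14, 16
Level 2: 0, 2, 4, 5, 7, 11, 12, 15, 17
Level 3: 3

0, 2, 4, 5, 7, 11, 12, 15, 17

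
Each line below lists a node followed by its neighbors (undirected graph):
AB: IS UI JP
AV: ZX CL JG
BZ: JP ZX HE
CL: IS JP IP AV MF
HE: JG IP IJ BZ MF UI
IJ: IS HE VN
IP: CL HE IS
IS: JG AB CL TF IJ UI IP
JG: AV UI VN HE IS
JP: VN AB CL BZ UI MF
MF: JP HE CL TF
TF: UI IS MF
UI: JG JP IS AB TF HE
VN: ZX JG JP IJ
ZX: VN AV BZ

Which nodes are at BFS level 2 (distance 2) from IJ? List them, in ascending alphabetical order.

Level 0: IJ
Level 1: HE, IS, VN
Level 2: AB, BZ, CL, IP, JG, JP, MF, TF, UI, ZX
Level 3: AV

AB, BZ, CL, IP, JG, JP, MF, TF, UI, ZX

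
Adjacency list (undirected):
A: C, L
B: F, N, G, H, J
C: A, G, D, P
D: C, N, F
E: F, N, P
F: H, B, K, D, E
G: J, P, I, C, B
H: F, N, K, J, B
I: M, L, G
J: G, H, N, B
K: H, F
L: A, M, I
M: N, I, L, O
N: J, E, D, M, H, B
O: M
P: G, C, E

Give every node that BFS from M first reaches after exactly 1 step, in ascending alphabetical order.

I, L, N, O

Level 0: M
Level 1: I, L, N, O
Level 2: A, B, D, E, G, H, J
Level 3: C, F, K, P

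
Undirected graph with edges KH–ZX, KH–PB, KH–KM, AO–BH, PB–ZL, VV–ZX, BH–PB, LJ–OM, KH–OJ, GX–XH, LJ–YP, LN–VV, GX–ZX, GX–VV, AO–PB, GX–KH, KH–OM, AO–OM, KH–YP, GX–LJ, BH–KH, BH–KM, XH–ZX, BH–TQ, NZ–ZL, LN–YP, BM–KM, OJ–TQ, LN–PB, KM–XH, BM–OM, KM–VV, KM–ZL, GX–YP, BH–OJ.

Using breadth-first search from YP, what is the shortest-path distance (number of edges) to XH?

2

Level 0: YP
Level 1: GX, KH, LJ, LN
Level 2: BH, KM, OJ, OM, PB, VV, XH, ZX
Level 3: AO, BM, TQ, ZL
Level 4: NZ
XH first appears at level 2.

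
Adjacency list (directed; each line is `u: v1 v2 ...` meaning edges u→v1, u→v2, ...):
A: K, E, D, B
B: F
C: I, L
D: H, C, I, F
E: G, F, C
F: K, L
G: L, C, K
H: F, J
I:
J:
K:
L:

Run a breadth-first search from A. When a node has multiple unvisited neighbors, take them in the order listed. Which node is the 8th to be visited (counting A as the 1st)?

Visit A; enqueue K, E, D, B → queue [K, E, D, B]
Visit K → queue [E, D, B]
Visit E; enqueue G, F, C → queue [D, B, G, F, C]
Visit D; enqueue H, I → queue [B, G, F, C, H, I]
Visit B → queue [G, F, C, H, I]
Visit G; enqueue L → queue [F, C, H, I, L]
Visit F → queue [C, H, I, L]
Visit C → queue [H, I, L]
Visit H; enqueue J → queue [I, L, J]
Visit I → queue [L, J]
Visit L → queue [J]
Visit J → queue []

Visit order: A, K, E, D, B, G, F, C, H, I, L, J

C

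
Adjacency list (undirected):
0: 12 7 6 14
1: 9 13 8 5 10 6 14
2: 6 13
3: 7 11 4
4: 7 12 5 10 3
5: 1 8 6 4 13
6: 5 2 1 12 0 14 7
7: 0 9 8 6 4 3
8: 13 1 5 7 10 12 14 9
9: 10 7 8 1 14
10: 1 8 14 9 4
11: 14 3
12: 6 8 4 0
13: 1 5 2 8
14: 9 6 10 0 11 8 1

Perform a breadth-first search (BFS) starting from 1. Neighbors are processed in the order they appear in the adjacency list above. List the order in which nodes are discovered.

1 -> 9 -> 13 -> 8 -> 5 -> 10 -> 6 -> 14 -> 7 -> 2 -> 12 -> 4 -> 0 -> 11 -> 3

Visit 1; enqueue 9, 13, 8, 5, 10, 6, 14 → queue [9, 13, 8, 5, 10, 6, 14]
Visit 9; enqueue 7 → queue [13, 8, 5, 10, 6, 14, 7]
Visit 13; enqueue 2 → queue [8, 5, 10, 6, 14, 7, 2]
Visit 8; enqueue 12 → queue [5, 10, 6, 14, 7, 2, 12]
Visit 5; enqueue 4 → queue [10, 6, 14, 7, 2, 12, 4]
Visit 10 → queue [6, 14, 7, 2, 12, 4]
Visit 6; enqueue 0 → queue [14, 7, 2, 12, 4, 0]
Visit 14; enqueue 11 → queue [7, 2, 12, 4, 0, 11]
Visit 7; enqueue 3 → queue [2, 12, 4, 0, 11, 3]
Visit 2 → queue [12, 4, 0, 11, 3]
Visit 12 → queue [4, 0, 11, 3]
Visit 4 → queue [0, 11, 3]
Visit 0 → queue [11, 3]
Visit 11 → queue [3]
Visit 3 → queue []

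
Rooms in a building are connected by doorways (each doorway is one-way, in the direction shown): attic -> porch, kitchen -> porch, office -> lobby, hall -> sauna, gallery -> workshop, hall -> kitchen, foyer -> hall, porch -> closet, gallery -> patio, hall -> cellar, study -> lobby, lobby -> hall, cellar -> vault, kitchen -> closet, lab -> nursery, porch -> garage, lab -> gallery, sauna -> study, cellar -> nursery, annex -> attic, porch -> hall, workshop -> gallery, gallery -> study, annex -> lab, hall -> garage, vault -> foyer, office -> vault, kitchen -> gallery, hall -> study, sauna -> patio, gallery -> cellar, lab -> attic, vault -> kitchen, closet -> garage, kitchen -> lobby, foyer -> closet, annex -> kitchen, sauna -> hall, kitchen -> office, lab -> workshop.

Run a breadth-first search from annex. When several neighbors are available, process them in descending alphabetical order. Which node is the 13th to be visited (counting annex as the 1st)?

Visit annex; enqueue lab, kitchen, attic → queue [lab, kitchen, attic]
Visit lab; enqueue workshop, nursery, gallery → queue [kitchen, attic, workshop, nursery, gallery]
Visit kitchen; enqueue porch, office, lobby, closet → queue [attic, workshop, nursery, gallery, porch, office, lobby, closet]
Visit attic → queue [workshop, nursery, gallery, porch, office, lobby, closet]
Visit workshop → queue [nursery, gallery, porch, office, lobby, closet]
Visit nursery → queue [gallery, porch, office, lobby, closet]
Visit gallery; enqueue study, patio, cellar → queue [porch, office, lobby, closet, study, patio, cellar]
Visit porch; enqueue hall, garage → queue [office, lobby, closet, study, patio, cellar, hall, garage]
Visit office; enqueue vault → queue [lobby, closet, study, patio, cellar, hall, garage, vault]
Visit lobby → queue [closet, study, patio, cellar, hall, garage, vault]
Visit closet → queue [study, patio, cellar, hall, garage, vault]
Visit study → queue [patio, cellar, hall, garage, vault]
Visit patio → queue [cellar, hall, garage, vault]
Visit cellar → queue [hall, garage, vault]
Visit hall; enqueue sauna → queue [garage, vault, sauna]
Visit garage → queue [vault, sauna]
Visit vault; enqueue foyer → queue [sauna, foyer]
Visit sauna → queue [foyer]
Visit foyer → queue []

Visit order: annex, lab, kitchen, attic, workshop, nursery, gallery, porch, office, lobby, closet, study, patio, cellar, hall, garage, vault, sauna, foyer

patio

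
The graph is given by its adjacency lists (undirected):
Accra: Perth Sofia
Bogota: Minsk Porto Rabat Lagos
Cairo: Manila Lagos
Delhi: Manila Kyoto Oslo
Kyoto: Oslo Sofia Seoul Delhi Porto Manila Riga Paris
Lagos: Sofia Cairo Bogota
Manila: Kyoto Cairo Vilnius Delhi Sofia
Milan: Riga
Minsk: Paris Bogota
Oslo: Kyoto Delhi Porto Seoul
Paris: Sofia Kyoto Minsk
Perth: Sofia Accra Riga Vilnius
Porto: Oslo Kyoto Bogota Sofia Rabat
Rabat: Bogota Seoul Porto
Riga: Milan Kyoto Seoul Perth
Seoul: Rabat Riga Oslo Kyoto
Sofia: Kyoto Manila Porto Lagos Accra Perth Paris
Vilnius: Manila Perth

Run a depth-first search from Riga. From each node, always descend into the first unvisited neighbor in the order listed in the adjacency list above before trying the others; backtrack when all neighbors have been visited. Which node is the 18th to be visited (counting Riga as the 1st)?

Vilnius

Visit Riga
Riga → Milan
Riga → Kyoto
Kyoto → Oslo
Oslo → Delhi
Delhi → Manila
Manila → Cairo
Cairo → Lagos
Lagos → Sofia
Sofia → Porto
Porto → Bogota
Bogota → Minsk
Minsk → Paris
Bogota → Rabat
Rabat → Seoul
Sofia → Accra
Accra → Perth
Perth → Vilnius

Visit order: Riga, Milan, Kyoto, Oslo, Delhi, Manila, Cairo, Lagos, Sofia, Porto, Bogota, Minsk, Paris, Rabat, Seoul, Accra, Perth, Vilnius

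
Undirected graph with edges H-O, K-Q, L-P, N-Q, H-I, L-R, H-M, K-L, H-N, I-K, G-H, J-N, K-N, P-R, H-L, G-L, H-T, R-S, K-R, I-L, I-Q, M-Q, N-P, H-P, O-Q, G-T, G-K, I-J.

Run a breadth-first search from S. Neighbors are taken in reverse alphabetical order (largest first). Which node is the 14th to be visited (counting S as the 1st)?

M

Visit S; enqueue R → queue [R]
Visit R; enqueue P, L, K → queue [P, L, K]
Visit P; enqueue N, H → queue [L, K, N, H]
Visit L; enqueue I, G → queue [K, N, H, I, G]
Visit K; enqueue Q → queue [N, H, I, G, Q]
Visit N; enqueue J → queue [H, I, G, Q, J]
Visit H; enqueue T, O, M → queue [I, G, Q, J, T, O, M]
Visit I → queue [G, Q, J, T, O, M]
Visit G → queue [Q, J, T, O, M]
Visit Q → queue [J, T, O, M]
Visit J → queue [T, O, M]
Visit T → queue [O, M]
Visit O → queue [M]
Visit M → queue []

Visit order: S, R, P, L, K, N, H, I, G, Q, J, T, O, M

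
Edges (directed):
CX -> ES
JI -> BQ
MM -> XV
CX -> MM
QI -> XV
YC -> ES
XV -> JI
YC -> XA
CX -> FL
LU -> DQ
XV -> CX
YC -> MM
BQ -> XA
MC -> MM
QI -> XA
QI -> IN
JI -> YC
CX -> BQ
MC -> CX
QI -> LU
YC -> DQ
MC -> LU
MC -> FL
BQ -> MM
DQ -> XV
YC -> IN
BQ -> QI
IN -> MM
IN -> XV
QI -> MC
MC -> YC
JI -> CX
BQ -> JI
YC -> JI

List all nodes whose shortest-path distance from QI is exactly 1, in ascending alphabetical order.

IN, LU, MC, XA, XV

Level 0: QI
Level 1: IN, LU, MC, XA, XV
Level 2: CX, DQ, FL, JI, MM, YC
Level 3: BQ, ES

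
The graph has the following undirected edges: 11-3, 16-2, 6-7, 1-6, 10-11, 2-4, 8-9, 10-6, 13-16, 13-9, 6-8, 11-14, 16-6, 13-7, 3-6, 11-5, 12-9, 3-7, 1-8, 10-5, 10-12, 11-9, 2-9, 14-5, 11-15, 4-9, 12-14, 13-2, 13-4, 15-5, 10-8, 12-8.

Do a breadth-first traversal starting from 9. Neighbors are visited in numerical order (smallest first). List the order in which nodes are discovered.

Visit 9; enqueue 2, 4, 8, 11, 12, 13 → queue [2, 4, 8, 11, 12, 13]
Visit 2; enqueue 16 → queue [4, 8, 11, 12, 13, 16]
Visit 4 → queue [8, 11, 12, 13, 16]
Visit 8; enqueue 1, 6, 10 → queue [11, 12, 13, 16, 1, 6, 10]
Visit 11; enqueue 3, 5, 14, 15 → queue [12, 13, 16, 1, 6, 10, 3, 5, 14, 15]
Visit 12 → queue [13, 16, 1, 6, 10, 3, 5, 14, 15]
Visit 13; enqueue 7 → queue [16, 1, 6, 10, 3, 5, 14, 15, 7]
Visit 16 → queue [1, 6, 10, 3, 5, 14, 15, 7]
Visit 1 → queue [6, 10, 3, 5, 14, 15, 7]
Visit 6 → queue [10, 3, 5, 14, 15, 7]
Visit 10 → queue [3, 5, 14, 15, 7]
Visit 3 → queue [5, 14, 15, 7]
Visit 5 → queue [14, 15, 7]
Visit 14 → queue [15, 7]
Visit 15 → queue [7]
Visit 7 → queue []

9, 2, 4, 8, 11, 12, 13, 16, 1, 6, 10, 3, 5, 14, 15, 7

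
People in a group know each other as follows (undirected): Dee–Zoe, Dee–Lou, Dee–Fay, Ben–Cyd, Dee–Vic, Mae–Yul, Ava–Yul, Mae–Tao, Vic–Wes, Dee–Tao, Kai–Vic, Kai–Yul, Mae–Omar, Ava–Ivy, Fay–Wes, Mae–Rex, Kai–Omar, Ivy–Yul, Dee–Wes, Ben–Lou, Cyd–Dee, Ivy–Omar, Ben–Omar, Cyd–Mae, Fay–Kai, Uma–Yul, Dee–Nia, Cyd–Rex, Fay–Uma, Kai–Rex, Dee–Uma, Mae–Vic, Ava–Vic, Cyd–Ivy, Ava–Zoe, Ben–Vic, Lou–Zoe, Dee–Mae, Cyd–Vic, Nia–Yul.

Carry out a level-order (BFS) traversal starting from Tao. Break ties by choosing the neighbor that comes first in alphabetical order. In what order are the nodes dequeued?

Tao Dee Mae Cyd Fay Lou Nia Uma Vic Wes Zoe Omar Rex Yul Ben Ivy Kai Ava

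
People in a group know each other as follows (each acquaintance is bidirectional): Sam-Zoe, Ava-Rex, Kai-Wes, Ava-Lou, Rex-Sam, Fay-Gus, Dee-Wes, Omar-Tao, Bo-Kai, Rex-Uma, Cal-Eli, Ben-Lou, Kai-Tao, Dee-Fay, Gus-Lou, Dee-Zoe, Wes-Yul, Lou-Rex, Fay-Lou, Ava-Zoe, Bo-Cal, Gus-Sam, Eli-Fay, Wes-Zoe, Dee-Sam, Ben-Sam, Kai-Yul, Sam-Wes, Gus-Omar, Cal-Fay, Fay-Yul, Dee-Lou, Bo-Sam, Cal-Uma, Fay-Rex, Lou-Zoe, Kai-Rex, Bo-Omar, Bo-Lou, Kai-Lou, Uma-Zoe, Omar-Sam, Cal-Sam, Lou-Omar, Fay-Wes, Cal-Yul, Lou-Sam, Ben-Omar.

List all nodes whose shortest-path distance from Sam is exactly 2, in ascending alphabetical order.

Level 0: Sam
Level 1: Ben, Bo, Cal, Dee, Gus, Lou, Omar, Rex, Wes, Zoe
Level 2: Ava, Eli, Fay, Kai, Tao, Uma, Yul

Ava, Eli, Fay, Kai, Tao, Uma, Yul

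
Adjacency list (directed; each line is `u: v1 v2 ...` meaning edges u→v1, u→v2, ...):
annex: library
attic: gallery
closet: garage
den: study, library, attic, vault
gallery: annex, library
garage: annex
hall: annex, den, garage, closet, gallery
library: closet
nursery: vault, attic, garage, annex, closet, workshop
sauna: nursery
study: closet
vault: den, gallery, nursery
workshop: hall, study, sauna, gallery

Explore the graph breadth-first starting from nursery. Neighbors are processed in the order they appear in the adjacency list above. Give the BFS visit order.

nursery → vault → attic → garage → annex → closet → workshop → den → gallery → library → hall → study → sauna

Visit nursery; enqueue vault, attic, garage, annex, closet, workshop → queue [vault, attic, garage, annex, closet, workshop]
Visit vault; enqueue den, gallery → queue [attic, garage, annex, closet, workshop, den, gallery]
Visit attic → queue [garage, annex, closet, workshop, den, gallery]
Visit garage → queue [annex, closet, workshop, den, gallery]
Visit annex; enqueue library → queue [closet, workshop, den, gallery, library]
Visit closet → queue [workshop, den, gallery, library]
Visit workshop; enqueue hall, study, sauna → queue [den, gallery, library, hall, study, sauna]
Visit den → queue [gallery, library, hall, study, sauna]
Visit gallery → queue [library, hall, study, sauna]
Visit library → queue [hall, study, sauna]
Visit hall → queue [study, sauna]
Visit study → queue [sauna]
Visit sauna → queue []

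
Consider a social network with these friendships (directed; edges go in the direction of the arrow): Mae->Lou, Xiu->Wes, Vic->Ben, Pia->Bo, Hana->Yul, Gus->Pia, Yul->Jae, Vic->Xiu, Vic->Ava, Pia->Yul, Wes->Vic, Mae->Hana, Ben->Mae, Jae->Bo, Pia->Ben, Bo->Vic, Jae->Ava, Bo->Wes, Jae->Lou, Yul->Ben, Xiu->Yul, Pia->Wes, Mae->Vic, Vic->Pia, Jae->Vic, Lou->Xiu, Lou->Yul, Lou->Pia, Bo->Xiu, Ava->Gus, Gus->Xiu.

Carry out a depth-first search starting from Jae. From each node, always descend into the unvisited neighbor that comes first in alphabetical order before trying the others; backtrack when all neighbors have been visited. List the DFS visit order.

Jae Ava Gus Pia Ben Mae Hana Yul Lou Xiu Wes Vic Bo

Visit Jae
Jae → Ava
Ava → Gus
Gus → Pia
Pia → Ben
Ben → Mae
Mae → Hana
Hana → Yul
Mae → Lou
Lou → Xiu
Xiu → Wes
Wes → Vic
Pia → Bo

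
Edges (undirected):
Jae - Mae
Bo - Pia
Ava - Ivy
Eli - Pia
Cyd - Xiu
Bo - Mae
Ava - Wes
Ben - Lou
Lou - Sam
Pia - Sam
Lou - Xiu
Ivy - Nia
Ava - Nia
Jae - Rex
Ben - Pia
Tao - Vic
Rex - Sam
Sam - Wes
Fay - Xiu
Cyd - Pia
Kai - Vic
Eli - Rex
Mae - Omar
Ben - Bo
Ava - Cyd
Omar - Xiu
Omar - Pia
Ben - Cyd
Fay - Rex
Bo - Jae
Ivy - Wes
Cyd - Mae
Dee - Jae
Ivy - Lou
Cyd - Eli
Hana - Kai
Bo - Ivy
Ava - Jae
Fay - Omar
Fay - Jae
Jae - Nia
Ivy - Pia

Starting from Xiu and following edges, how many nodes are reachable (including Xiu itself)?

18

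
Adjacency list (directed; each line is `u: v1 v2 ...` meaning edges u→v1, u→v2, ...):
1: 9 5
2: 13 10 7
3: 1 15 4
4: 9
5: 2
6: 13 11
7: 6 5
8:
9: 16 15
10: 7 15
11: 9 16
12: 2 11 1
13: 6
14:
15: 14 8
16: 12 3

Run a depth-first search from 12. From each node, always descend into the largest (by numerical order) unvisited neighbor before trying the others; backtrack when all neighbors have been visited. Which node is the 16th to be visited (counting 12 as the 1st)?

7

Visit 12
12 → 11
11 → 16
16 → 3
3 → 15
15 → 14
15 → 8
3 → 4
4 → 9
3 → 1
1 → 5
5 → 2
2 → 13
13 → 6
2 → 10
10 → 7

Visit order: 12, 11, 16, 3, 15, 14, 8, 4, 9, 1, 5, 2, 13, 6, 10, 7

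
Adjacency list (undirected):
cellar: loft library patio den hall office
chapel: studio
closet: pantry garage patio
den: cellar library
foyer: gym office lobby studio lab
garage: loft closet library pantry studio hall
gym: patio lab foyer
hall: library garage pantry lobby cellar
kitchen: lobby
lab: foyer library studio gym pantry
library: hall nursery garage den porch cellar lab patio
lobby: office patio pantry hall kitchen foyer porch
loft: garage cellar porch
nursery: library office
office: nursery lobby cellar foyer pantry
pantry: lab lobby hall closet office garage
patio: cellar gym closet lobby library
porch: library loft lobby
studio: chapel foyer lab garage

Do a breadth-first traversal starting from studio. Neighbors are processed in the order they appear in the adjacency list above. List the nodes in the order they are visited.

studio chapel foyer lab garage gym office lobby library pantry loft closet hall patio nursery cellar kitchen porch den

Visit studio; enqueue chapel, foyer, lab, garage → queue [chapel, foyer, lab, garage]
Visit chapel → queue [foyer, lab, garage]
Visit foyer; enqueue gym, office, lobby → queue [lab, garage, gym, office, lobby]
Visit lab; enqueue library, pantry → queue [garage, gym, office, lobby, library, pantry]
Visit garage; enqueue loft, closet, hall → queue [gym, office, lobby, library, pantry, loft, closet, hall]
Visit gym; enqueue patio → queue [office, lobby, library, pantry, loft, closet, hall, patio]
Visit office; enqueue nursery, cellar → queue [lobby, library, pantry, loft, closet, hall, patio, nursery, cellar]
Visit lobby; enqueue kitchen, porch → queue [library, pantry, loft, closet, hall, patio, nursery, cellar, kitchen, porch]
Visit library; enqueue den → queue [pantry, loft, closet, hall, patio, nursery, cellar, kitchen, porch, den]
Visit pantry → queue [loft, closet, hall, patio, nursery, cellar, kitchen, porch, den]
Visit loft → queue [closet, hall, patio, nursery, cellar, kitchen, porch, den]
Visit closet → queue [hall, patio, nursery, cellar, kitchen, porch, den]
Visit hall → queue [patio, nursery, cellar, kitchen, porch, den]
Visit patio → queue [nursery, cellar, kitchen, porch, den]
Visit nursery → queue [cellar, kitchen, porch, den]
Visit cellar → queue [kitchen, porch, den]
Visit kitchen → queue [porch, den]
Visit porch → queue [den]
Visit den → queue []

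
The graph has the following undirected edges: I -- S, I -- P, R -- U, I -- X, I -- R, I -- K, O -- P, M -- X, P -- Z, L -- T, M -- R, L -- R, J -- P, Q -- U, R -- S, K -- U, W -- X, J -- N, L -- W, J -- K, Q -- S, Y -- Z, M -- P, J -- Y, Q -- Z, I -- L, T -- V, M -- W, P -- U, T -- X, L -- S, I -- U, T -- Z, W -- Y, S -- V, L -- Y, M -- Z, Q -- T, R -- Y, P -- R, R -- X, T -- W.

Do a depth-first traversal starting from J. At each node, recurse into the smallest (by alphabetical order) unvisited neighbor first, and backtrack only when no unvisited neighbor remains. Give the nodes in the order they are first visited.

J → K → I → L → R → M → P → O → U → Q → S → V → T → W → X → Y → Z → N

Visit J
J → K
K → I
I → L
L → R
R → M
M → P
P → O
P → U
U → Q
Q → S
S → V
V → T
T → W
W → X
W → Y
Y → Z
J → N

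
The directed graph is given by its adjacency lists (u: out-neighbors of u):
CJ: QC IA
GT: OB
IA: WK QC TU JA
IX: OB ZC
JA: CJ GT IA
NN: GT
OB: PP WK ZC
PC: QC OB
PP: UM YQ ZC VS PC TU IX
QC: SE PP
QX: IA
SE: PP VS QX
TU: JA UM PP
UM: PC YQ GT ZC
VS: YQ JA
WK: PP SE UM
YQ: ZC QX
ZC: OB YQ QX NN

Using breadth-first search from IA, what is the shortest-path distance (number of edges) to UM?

2

Level 0: IA
Level 1: JA, QC, TU, WK
Level 2: CJ, GT, PP, SE, UM
Level 3: IX, OB, PC, QX, VS, YQ, ZC
Level 4: NN
UM first appears at level 2.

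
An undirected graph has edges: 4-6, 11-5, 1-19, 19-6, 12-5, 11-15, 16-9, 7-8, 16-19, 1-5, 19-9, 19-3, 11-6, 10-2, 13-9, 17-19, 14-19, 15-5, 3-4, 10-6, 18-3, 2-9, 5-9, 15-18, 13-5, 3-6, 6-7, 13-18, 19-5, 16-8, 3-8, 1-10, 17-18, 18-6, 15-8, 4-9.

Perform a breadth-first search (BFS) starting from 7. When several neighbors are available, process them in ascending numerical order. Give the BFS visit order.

Visit 7; enqueue 6, 8 → queue [6, 8]
Visit 6; enqueue 3, 4, 10, 11, 18, 19 → queue [8, 3, 4, 10, 11, 18, 19]
Visit 8; enqueue 15, 16 → queue [3, 4, 10, 11, 18, 19, 15, 16]
Visit 3 → queue [4, 10, 11, 18, 19, 15, 16]
Visit 4; enqueue 9 → queue [10, 11, 18, 19, 15, 16, 9]
Visit 10; enqueue 1, 2 → queue [11, 18, 19, 15, 16, 9, 1, 2]
Visit 11; enqueue 5 → queue [18, 19, 15, 16, 9, 1, 2, 5]
Visit 18; enqueue 13, 17 → queue [19, 15, 16, 9, 1, 2, 5, 13, 17]
Visit 19; enqueue 14 → queue [15, 16, 9, 1, 2, 5, 13, 17, 14]
Visit 15 → queue [16, 9, 1, 2, 5, 13, 17, 14]
Visit 16 → queue [9, 1, 2, 5, 13, 17, 14]
Visit 9 → queue [1, 2, 5, 13, 17, 14]
Visit 1 → queue [2, 5, 13, 17, 14]
Visit 2 → queue [5, 13, 17, 14]
Visit 5; enqueue 12 → queue [13, 17, 14, 12]
Visit 13 → queue [17, 14, 12]
Visit 17 → queue [14, 12]
Visit 14 → queue [12]
Visit 12 → queue []

7, 6, 8, 3, 4, 10, 11, 18, 19, 15, 16, 9, 1, 2, 5, 13, 17, 14, 12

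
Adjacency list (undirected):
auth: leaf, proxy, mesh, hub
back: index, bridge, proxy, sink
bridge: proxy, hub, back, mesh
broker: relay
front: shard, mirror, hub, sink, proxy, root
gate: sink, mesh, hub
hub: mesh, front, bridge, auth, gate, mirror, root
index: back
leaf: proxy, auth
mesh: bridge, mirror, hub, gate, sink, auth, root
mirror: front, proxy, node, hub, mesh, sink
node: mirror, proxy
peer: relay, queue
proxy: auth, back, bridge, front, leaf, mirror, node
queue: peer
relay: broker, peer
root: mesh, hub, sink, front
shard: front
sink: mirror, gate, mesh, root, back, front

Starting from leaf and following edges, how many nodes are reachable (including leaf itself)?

BFS from leaf visits: leaf, proxy, auth, back, bridge, front, mirror, node, mesh, hub, index, sink, shard, root, gate
Reachable nodes: 15 of 19 total.

15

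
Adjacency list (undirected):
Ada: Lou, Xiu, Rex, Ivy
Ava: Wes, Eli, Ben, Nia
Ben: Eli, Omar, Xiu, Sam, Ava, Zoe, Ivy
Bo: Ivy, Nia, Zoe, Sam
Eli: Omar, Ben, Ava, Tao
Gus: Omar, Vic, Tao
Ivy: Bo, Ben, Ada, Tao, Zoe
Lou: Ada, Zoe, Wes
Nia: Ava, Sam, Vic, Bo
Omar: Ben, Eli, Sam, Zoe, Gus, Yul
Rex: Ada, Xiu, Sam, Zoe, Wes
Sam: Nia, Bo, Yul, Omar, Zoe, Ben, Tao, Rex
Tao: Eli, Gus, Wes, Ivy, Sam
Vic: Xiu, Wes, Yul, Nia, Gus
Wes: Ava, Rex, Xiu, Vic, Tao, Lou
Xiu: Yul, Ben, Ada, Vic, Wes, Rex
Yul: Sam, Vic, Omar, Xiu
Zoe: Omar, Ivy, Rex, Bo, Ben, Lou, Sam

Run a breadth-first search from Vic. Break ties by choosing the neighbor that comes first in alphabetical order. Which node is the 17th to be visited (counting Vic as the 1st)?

Zoe

Visit Vic; enqueue Gus, Nia, Wes, Xiu, Yul → queue [Gus, Nia, Wes, Xiu, Yul]
Visit Gus; enqueue Omar, Tao → queue [Nia, Wes, Xiu, Yul, Omar, Tao]
Visit Nia; enqueue Ava, Bo, Sam → queue [Wes, Xiu, Yul, Omar, Tao, Ava, Bo, Sam]
Visit Wes; enqueue Lou, Rex → queue [Xiu, Yul, Omar, Tao, Ava, Bo, Sam, Lou, Rex]
Visit Xiu; enqueue Ada, Ben → queue [Yul, Omar, Tao, Ava, Bo, Sam, Lou, Rex, Ada, Ben]
Visit Yul → queue [Omar, Tao, Ava, Bo, Sam, Lou, Rex, Ada, Ben]
Visit Omar; enqueue Eli, Zoe → queue [Tao, Ava, Bo, Sam, Lou, Rex, Ada, Ben, Eli, Zoe]
Visit Tao; enqueue Ivy → queue [Ava, Bo, Sam, Lou, Rex, Ada, Ben, Eli, Zoe, Ivy]
Visit Ava → queue [Bo, Sam, Lou, Rex, Ada, Ben, Eli, Zoe, Ivy]
Visit Bo → queue [Sam, Lou, Rex, Ada, Ben, Eli, Zoe, Ivy]
Visit Sam → queue [Lou, Rex, Ada, Ben, Eli, Zoe, Ivy]
Visit Lou → queue [Rex, Ada, Ben, Eli, Zoe, Ivy]
Visit Rex → queue [Ada, Ben, Eli, Zoe, Ivy]
Visit Ada → queue [Ben, Eli, Zoe, Ivy]
Visit Ben → queue [Eli, Zoe, Ivy]
Visit Eli → queue [Zoe, Ivy]
Visit Zoe → queue [Ivy]
Visit Ivy → queue []

Visit order: Vic, Gus, Nia, Wes, Xiu, Yul, Omar, Tao, Ava, Bo, Sam, Lou, Rex, Ada, Ben, Eli, Zoe, Ivy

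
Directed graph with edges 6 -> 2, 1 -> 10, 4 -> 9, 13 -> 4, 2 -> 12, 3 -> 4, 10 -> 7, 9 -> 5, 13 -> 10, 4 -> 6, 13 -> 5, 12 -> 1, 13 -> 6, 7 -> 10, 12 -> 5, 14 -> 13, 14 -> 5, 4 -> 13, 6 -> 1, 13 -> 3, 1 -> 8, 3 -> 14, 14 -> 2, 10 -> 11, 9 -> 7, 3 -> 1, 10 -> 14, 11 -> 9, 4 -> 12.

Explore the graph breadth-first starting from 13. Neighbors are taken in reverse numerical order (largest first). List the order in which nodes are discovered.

Visit 13; enqueue 10, 6, 5, 4, 3 → queue [10, 6, 5, 4, 3]
Visit 10; enqueue 14, 11, 7 → queue [6, 5, 4, 3, 14, 11, 7]
Visit 6; enqueue 2, 1 → queue [5, 4, 3, 14, 11, 7, 2, 1]
Visit 5 → queue [4, 3, 14, 11, 7, 2, 1]
Visit 4; enqueue 12, 9 → queue [3, 14, 11, 7, 2, 1, 12, 9]
Visit 3 → queue [14, 11, 7, 2, 1, 12, 9]
Visit 14 → queue [11, 7, 2, 1, 12, 9]
Visit 11 → queue [7, 2, 1, 12, 9]
Visit 7 → queue [2, 1, 12, 9]
Visit 2 → queue [1, 12, 9]
Visit 1; enqueue 8 → queue [12, 9, 8]
Visit 12 → queue [9, 8]
Visit 9 → queue [8]
Visit 8 → queue []

13 -> 10 -> 6 -> 5 -> 4 -> 3 -> 14 -> 11 -> 7 -> 2 -> 1 -> 12 -> 9 -> 8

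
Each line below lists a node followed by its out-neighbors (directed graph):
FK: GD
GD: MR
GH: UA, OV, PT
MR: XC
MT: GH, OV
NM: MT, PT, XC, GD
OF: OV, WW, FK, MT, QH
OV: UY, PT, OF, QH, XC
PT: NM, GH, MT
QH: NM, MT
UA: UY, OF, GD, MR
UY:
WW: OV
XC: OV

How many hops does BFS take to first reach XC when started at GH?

2

Level 0: GH
Level 1: OV, PT, UA
Level 2: GD, MR, MT, NM, OF, QH, UY, XC
Level 3: FK, WW
XC first appears at level 2.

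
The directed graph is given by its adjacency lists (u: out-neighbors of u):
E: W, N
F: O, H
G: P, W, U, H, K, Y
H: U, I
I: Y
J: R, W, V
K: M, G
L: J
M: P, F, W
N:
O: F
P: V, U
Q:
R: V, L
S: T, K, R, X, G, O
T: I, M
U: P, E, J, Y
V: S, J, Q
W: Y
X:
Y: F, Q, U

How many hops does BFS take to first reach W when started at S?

2

Level 0: S
Level 1: G, K, O, R, T, X
Level 2: F, H, I, L, M, P, U, V, W, Y
Level 3: E, J, Q
Level 4: N
W first appears at level 2.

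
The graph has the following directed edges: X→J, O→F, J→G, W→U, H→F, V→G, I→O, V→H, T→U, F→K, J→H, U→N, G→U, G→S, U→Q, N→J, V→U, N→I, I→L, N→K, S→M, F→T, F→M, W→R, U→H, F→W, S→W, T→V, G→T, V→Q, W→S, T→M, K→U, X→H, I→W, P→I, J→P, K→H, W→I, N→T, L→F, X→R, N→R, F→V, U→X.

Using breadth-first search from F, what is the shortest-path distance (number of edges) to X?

3

Level 0: F
Level 1: K, M, T, V, W
Level 2: G, H, I, Q, R, S, U
Level 3: L, N, O, X
Level 4: J
Level 5: P
X first appears at level 3.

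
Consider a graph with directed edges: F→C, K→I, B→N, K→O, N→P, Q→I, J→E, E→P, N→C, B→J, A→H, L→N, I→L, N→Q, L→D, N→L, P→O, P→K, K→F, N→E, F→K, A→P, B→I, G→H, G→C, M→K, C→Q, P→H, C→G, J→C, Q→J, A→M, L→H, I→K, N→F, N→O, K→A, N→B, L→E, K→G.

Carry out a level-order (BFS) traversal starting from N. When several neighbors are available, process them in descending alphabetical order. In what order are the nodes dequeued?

Visit N; enqueue Q, P, O, L, F, E, C, B → queue [Q, P, O, L, F, E, C, B]
Visit Q; enqueue J, I → queue [P, O, L, F, E, C, B, J, I]
Visit P; enqueue K, H → queue [O, L, F, E, C, B, J, I, K, H]
Visit O → queue [L, F, E, C, B, J, I, K, H]
Visit L; enqueue D → queue [F, E, C, B, J, I, K, H, D]
Visit F → queue [E, C, B, J, I, K, H, D]
Visit E → queue [C, B, J, I, K, H, D]
Visit C; enqueue G → queue [B, J, I, K, H, D, G]
Visit B → queue [J, I, K, H, D, G]
Visit J → queue [I, K, H, D, G]
Visit I → queue [K, H, D, G]
Visit K; enqueue A → queue [H, D, G, A]
Visit H → queue [D, G, A]
Visit D → queue [G, A]
Visit G → queue [A]
Visit A; enqueue M → queue [M]
Visit M → queue []

N Q P O L F E C B J I K H D G A M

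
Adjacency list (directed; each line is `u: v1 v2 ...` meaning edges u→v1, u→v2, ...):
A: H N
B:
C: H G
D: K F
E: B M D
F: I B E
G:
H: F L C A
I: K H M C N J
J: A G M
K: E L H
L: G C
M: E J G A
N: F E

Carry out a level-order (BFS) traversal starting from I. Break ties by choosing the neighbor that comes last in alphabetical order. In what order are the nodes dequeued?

I N M K J H C F E G A L B D

Visit I; enqueue N, M, K, J, H, C → queue [N, M, K, J, H, C]
Visit N; enqueue F, E → queue [M, K, J, H, C, F, E]
Visit M; enqueue G, A → queue [K, J, H, C, F, E, G, A]
Visit K; enqueue L → queue [J, H, C, F, E, G, A, L]
Visit J → queue [H, C, F, E, G, A, L]
Visit H → queue [C, F, E, G, A, L]
Visit C → queue [F, E, G, A, L]
Visit F; enqueue B → queue [E, G, A, L, B]
Visit E; enqueue D → queue [G, A, L, B, D]
Visit G → queue [A, L, B, D]
Visit A → queue [L, B, D]
Visit L → queue [B, D]
Visit B → queue [D]
Visit D → queue []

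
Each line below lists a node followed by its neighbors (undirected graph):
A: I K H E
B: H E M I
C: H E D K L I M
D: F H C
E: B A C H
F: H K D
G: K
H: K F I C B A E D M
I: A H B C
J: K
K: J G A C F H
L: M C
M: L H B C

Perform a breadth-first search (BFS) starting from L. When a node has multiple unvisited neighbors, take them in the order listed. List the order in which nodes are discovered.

Visit L; enqueue M, C → queue [M, C]
Visit M; enqueue H, B → queue [C, H, B]
Visit C; enqueue E, D, K, I → queue [H, B, E, D, K, I]
Visit H; enqueue F, A → queue [B, E, D, K, I, F, A]
Visit B → queue [E, D, K, I, F, A]
Visit E → queue [D, K, I, F, A]
Visit D → queue [K, I, F, A]
Visit K; enqueue J, G → queue [I, F, A, J, G]
Visit I → queue [F, A, J, G]
Visit F → queue [A, J, G]
Visit A → queue [J, G]
Visit J → queue [G]
Visit G → queue []

L → M → C → H → B → E → D → K → I → F → A → J → G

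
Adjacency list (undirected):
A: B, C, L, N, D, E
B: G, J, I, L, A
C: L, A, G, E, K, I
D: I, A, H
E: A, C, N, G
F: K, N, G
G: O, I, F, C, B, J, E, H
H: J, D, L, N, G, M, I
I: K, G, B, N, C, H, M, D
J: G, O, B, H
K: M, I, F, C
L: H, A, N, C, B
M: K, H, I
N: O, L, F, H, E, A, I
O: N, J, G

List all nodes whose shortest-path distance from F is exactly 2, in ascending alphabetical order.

Level 0: F
Level 1: G, K, N
Level 2: A, B, C, E, H, I, J, L, M, O
Level 3: D

A, B, C, E, H, I, J, L, M, O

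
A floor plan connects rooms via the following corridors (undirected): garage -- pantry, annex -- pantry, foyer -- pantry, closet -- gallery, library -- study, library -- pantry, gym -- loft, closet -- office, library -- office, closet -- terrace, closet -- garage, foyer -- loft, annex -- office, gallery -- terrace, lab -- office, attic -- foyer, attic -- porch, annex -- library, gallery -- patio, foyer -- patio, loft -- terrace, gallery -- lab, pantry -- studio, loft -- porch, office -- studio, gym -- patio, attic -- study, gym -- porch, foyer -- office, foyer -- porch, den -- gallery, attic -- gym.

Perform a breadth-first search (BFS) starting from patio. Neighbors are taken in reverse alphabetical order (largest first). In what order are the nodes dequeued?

Visit patio; enqueue gym, gallery, foyer → queue [gym, gallery, foyer]
Visit gym; enqueue porch, loft, attic → queue [gallery, foyer, porch, loft, attic]
Visit gallery; enqueue terrace, lab, den, closet → queue [foyer, porch, loft, attic, terrace, lab, den, closet]
Visit foyer; enqueue pantry, office → queue [porch, loft, attic, terrace, lab, den, closet, pantry, office]
Visit porch → queue [loft, attic, terrace, lab, den, closet, pantry, office]
Visit loft → queue [attic, terrace, lab, den, closet, pantry, office]
Visit attic; enqueue study → queue [terrace, lab, den, closet, pantry, office, study]
Visit terrace → queue [lab, den, closet, pantry, office, study]
Visit lab → queue [den, closet, pantry, office, study]
Visit den → queue [closet, pantry, office, study]
Visit closet; enqueue garage → queue [pantry, office, study, garage]
Visit pantry; enqueue studio, library, annex → queue [office, study, garage, studio, library, annex]
Visit office → queue [study, garage, studio, library, annex]
Visit study → queue [garage, studio, library, annex]
Visit garage → queue [studio, library, annex]
Visit studio → queue [library, annex]
Visit library → queue [annex]
Visit annex → queue []

patio, gym, gallery, foyer, porch, loft, attic, terrace, lab, den, closet, pantry, office, study, garage, studio, library, annex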